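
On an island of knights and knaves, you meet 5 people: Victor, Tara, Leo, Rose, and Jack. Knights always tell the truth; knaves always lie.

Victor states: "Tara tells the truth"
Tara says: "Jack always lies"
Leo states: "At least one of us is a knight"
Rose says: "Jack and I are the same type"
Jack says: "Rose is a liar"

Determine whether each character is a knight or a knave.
Victor is a knave.
Tara is a knave.
Leo is a knight.
Rose is a knave.
Jack is a knight.

Verification:
- Victor (knave) says "Tara tells the truth" - this is FALSE (a lie) because Tara is a knave.
- Tara (knave) says "Jack always lies" - this is FALSE (a lie) because Jack is a knight.
- Leo (knight) says "At least one of us is a knight" - this is TRUE because Leo and Jack are knights.
- Rose (knave) says "Jack and I are the same type" - this is FALSE (a lie) because Rose is a knave and Jack is a knight.
- Jack (knight) says "Rose is a liar" - this is TRUE because Rose is a knave.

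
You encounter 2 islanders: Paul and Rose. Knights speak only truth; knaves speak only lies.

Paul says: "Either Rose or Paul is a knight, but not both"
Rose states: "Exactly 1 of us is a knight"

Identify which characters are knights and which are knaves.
Paul is a knave.
Rose is a knave.

Verification:
- Paul (knave) says "Either Rose or Paul is a knight, but not both" - this is FALSE (a lie) because Rose is a knave and Paul is a knave.
- Rose (knave) says "Exactly 1 of us is a knight" - this is FALSE (a lie) because there are 0 knights.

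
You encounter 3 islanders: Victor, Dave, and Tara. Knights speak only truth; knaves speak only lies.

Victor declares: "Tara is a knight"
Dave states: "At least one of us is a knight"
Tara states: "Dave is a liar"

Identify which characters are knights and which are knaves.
Victor is a knave.
Dave is a knight.
Tara is a knave.

Verification:
- Victor (knave) says "Tara is a knight" - this is FALSE (a lie) because Tara is a knave.
- Dave (knight) says "At least one of us is a knight" - this is TRUE because Dave is a knight.
- Tara (knave) says "Dave is a liar" - this is FALSE (a lie) because Dave is a knight.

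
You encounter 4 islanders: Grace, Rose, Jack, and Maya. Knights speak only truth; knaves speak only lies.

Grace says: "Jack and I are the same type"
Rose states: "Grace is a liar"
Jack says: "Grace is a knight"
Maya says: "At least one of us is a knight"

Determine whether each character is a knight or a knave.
Grace is a knight.
Rose is a knave.
Jack is a knight.
Maya is a knight.

Verification:
- Grace (knight) says "Jack and I are the same type" - this is TRUE because Grace is a knight and Jack is a knight.
- Rose (knave) says "Grace is a liar" - this is FALSE (a lie) because Grace is a knight.
- Jack (knight) says "Grace is a knight" - this is TRUE because Grace is a knight.
- Maya (knight) says "At least one of us is a knight" - this is TRUE because Grace, Jack, and Maya are knights.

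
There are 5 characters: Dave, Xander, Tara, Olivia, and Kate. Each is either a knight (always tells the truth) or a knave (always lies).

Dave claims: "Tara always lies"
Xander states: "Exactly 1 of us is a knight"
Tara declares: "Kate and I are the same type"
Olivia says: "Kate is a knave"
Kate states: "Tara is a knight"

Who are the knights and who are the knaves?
Dave is a knave.
Xander is a knave.
Tara is a knight.
Olivia is a knave.
Kate is a knight.

Verification:
- Dave (knave) says "Tara always lies" - this is FALSE (a lie) because Tara is a knight.
- Xander (knave) says "Exactly 1 of us is a knight" - this is FALSE (a lie) because there are 2 knights.
- Tara (knight) says "Kate and I are the same type" - this is TRUE because Tara is a knight and Kate is a knight.
- Olivia (knave) says "Kate is a knave" - this is FALSE (a lie) because Kate is a knight.
- Kate (knight) says "Tara is a knight" - this is TRUE because Tara is a knight.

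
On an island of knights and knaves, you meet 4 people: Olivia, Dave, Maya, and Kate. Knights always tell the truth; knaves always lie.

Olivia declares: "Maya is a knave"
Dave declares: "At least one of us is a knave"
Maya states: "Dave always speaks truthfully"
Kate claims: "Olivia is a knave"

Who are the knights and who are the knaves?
Olivia is a knave.
Dave is a knight.
Maya is a knight.
Kate is a knight.

Verification:
- Olivia (knave) says "Maya is a knave" - this is FALSE (a lie) because Maya is a knight.
- Dave (knight) says "At least one of us is a knave" - this is TRUE because Olivia is a knave.
- Maya (knight) says "Dave always speaks truthfully" - this is TRUE because Dave is a knight.
- Kate (knight) says "Olivia is a knave" - this is TRUE because Olivia is a knave.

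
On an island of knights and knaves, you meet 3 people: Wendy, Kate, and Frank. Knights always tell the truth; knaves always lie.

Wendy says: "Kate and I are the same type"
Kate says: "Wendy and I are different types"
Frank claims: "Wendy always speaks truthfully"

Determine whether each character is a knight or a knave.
Wendy is a knave.
Kate is a knight.
Frank is a knave.

Verification:
- Wendy (knave) says "Kate and I are the same type" - this is FALSE (a lie) because Wendy is a knave and Kate is a knight.
- Kate (knight) says "Wendy and I are different types" - this is TRUE because Kate is a knight and Wendy is a knave.
- Frank (knave) says "Wendy always speaks truthfully" - this is FALSE (a lie) because Wendy is a knave.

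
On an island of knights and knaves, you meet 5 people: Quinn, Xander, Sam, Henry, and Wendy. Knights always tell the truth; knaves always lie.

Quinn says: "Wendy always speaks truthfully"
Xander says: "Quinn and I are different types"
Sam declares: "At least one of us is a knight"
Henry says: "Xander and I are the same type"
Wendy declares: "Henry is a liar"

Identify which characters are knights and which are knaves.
Quinn is a knave.
Xander is a knight.
Sam is a knight.
Henry is a knight.
Wendy is a knave.

Verification:
- Quinn (knave) says "Wendy always speaks truthfully" - this is FALSE (a lie) because Wendy is a knave.
- Xander (knight) says "Quinn and I are different types" - this is TRUE because Xander is a knight and Quinn is a knave.
- Sam (knight) says "At least one of us is a knight" - this is TRUE because Xander, Sam, and Henry are knights.
- Henry (knight) says "Xander and I are the same type" - this is TRUE because Henry is a knight and Xander is a knight.
- Wendy (knave) says "Henry is a liar" - this is FALSE (a lie) because Henry is a knight.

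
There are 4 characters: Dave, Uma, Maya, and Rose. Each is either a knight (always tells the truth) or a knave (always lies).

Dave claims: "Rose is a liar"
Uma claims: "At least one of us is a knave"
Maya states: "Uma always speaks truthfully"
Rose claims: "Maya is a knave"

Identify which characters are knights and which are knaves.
Dave is a knight.
Uma is a knight.
Maya is a knight.
Rose is a knave.

Verification:
- Dave (knight) says "Rose is a liar" - this is TRUE because Rose is a knave.
- Uma (knight) says "At least one of us is a knave" - this is TRUE because Rose is a knave.
- Maya (knight) says "Uma always speaks truthfully" - this is TRUE because Uma is a knight.
- Rose (knave) says "Maya is a knave" - this is FALSE (a lie) because Maya is a knight.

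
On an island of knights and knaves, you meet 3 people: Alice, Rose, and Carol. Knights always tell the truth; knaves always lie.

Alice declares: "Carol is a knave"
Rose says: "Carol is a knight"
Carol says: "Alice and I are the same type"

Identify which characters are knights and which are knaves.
Alice is a knight.
Rose is a knave.
Carol is a knave.

Verification:
- Alice (knight) says "Carol is a knave" - this is TRUE because Carol is a knave.
- Rose (knave) says "Carol is a knight" - this is FALSE (a lie) because Carol is a knave.
- Carol (knave) says "Alice and I are the same type" - this is FALSE (a lie) because Carol is a knave and Alice is a knight.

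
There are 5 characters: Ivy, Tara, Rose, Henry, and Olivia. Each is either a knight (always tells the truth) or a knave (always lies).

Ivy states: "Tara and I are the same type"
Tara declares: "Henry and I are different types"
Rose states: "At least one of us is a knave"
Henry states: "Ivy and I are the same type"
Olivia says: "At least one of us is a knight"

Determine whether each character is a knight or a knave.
Ivy is a knight.
Tara is a knight.
Rose is a knight.
Henry is a knave.
Olivia is a knight.

Verification:
- Ivy (knight) says "Tara and I are the same type" - this is TRUE because Ivy is a knight and Tara is a knight.
- Tara (knight) says "Henry and I are different types" - this is TRUE because Tara is a knight and Henry is a knave.
- Rose (knight) says "At least one of us is a knave" - this is TRUE because Henry is a knave.
- Henry (knave) says "Ivy and I are the same type" - this is FALSE (a lie) because Henry is a knave and Ivy is a knight.
- Olivia (knight) says "At least one of us is a knight" - this is TRUE because Ivy, Tara, Rose, and Olivia are knights.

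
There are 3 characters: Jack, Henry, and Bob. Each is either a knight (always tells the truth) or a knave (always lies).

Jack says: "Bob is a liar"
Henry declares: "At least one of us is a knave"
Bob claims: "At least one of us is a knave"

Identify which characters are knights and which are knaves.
Jack is a knave.
Henry is a knight.
Bob is a knight.

Verification:
- Jack (knave) says "Bob is a liar" - this is FALSE (a lie) because Bob is a knight.
- Henry (knight) says "At least one of us is a knave" - this is TRUE because Jack is a knave.
- Bob (knight) says "At least one of us is a knave" - this is TRUE because Jack is a knave.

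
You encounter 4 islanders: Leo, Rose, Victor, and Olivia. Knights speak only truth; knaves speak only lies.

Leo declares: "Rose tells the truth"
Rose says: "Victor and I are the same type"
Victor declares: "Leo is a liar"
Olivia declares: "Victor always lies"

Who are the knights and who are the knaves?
Leo is a knave.
Rose is a knave.
Victor is a knight.
Olivia is a knave.

Verification:
- Leo (knave) says "Rose tells the truth" - this is FALSE (a lie) because Rose is a knave.
- Rose (knave) says "Victor and I are the same type" - this is FALSE (a lie) because Rose is a knave and Victor is a knight.
- Victor (knight) says "Leo is a liar" - this is TRUE because Leo is a knave.
- Olivia (knave) says "Victor always lies" - this is FALSE (a lie) because Victor is a knight.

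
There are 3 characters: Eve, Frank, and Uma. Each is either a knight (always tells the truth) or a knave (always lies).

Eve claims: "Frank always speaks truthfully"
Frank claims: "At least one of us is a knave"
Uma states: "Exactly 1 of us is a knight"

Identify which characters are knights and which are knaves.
Eve is a knight.
Frank is a knight.
Uma is a knave.

Verification:
- Eve (knight) says "Frank always speaks truthfully" - this is TRUE because Frank is a knight.
- Frank (knight) says "At least one of us is a knave" - this is TRUE because Uma is a knave.
- Uma (knave) says "Exactly 1 of us is a knight" - this is FALSE (a lie) because there are 2 knights.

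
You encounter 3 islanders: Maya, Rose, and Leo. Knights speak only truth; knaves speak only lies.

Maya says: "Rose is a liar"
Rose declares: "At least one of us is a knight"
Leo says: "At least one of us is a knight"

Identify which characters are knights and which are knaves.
Maya is a knave.
Rose is a knight.
Leo is a knight.

Verification:
- Maya (knave) says "Rose is a liar" - this is FALSE (a lie) because Rose is a knight.
- Rose (knight) says "At least one of us is a knight" - this is TRUE because Rose and Leo are knights.
- Leo (knight) says "At least one of us is a knight" - this is TRUE because Rose and Leo are knights.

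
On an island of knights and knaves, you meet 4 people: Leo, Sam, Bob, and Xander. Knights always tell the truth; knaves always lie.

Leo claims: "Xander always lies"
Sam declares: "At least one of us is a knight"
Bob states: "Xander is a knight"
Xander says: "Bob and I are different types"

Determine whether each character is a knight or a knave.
Leo is a knight.
Sam is a knight.
Bob is a knave.
Xander is a knave.

Verification:
- Leo (knight) says "Xander always lies" - this is TRUE because Xander is a knave.
- Sam (knight) says "At least one of us is a knight" - this is TRUE because Leo and Sam are knights.
- Bob (knave) says "Xander is a knight" - this is FALSE (a lie) because Xander is a knave.
- Xander (knave) says "Bob and I are different types" - this is FALSE (a lie) because Xander is a knave and Bob is a knave.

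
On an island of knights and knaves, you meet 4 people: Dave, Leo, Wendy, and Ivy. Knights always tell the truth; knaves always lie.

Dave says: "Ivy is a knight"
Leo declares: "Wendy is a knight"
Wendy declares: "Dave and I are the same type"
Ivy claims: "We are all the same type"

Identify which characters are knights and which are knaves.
Dave is a knight.
Leo is a knight.
Wendy is a knight.
Ivy is a knight.

Verification:
- Dave (knight) says "Ivy is a knight" - this is TRUE because Ivy is a knight.
- Leo (knight) says "Wendy is a knight" - this is TRUE because Wendy is a knight.
- Wendy (knight) says "Dave and I are the same type" - this is TRUE because Wendy is a knight and Dave is a knight.
- Ivy (knight) says "We are all the same type" - this is TRUE because Dave, Leo, Wendy, and Ivy are knights.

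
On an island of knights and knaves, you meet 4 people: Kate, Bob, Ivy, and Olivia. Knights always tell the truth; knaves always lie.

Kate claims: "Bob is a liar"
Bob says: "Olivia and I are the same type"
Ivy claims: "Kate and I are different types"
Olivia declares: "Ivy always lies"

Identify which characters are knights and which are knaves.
Kate is a knave.
Bob is a knight.
Ivy is a knave.
Olivia is a knight.

Verification:
- Kate (knave) says "Bob is a liar" - this is FALSE (a lie) because Bob is a knight.
- Bob (knight) says "Olivia and I are the same type" - this is TRUE because Bob is a knight and Olivia is a knight.
- Ivy (knave) says "Kate and I are different types" - this is FALSE (a lie) because Ivy is a knave and Kate is a knave.
- Olivia (knight) says "Ivy always lies" - this is TRUE because Ivy is a knave.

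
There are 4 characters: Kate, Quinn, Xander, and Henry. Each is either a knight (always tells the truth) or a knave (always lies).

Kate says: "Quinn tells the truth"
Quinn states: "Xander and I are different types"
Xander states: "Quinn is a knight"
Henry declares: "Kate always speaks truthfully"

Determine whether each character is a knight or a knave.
Kate is a knave.
Quinn is a knave.
Xander is a knave.
Henry is a knave.

Verification:
- Kate (knave) says "Quinn tells the truth" - this is FALSE (a lie) because Quinn is a knave.
- Quinn (knave) says "Xander and I are different types" - this is FALSE (a lie) because Quinn is a knave and Xander is a knave.
- Xander (knave) says "Quinn is a knight" - this is FALSE (a lie) because Quinn is a knave.
- Henry (knave) says "Kate always speaks truthfully" - this is FALSE (a lie) because Kate is a knave.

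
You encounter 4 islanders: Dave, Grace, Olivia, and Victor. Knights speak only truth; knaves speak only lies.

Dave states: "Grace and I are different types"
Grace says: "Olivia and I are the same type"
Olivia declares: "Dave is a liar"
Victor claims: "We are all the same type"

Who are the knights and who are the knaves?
Dave is a knave.
Grace is a knave.
Olivia is a knight.
Victor is a knave.

Verification:
- Dave (knave) says "Grace and I are different types" - this is FALSE (a lie) because Dave is a knave and Grace is a knave.
- Grace (knave) says "Olivia and I are the same type" - this is FALSE (a lie) because Grace is a knave and Olivia is a knight.
- Olivia (knight) says "Dave is a liar" - this is TRUE because Dave is a knave.
- Victor (knave) says "We are all the same type" - this is FALSE (a lie) because Olivia is a knight and Dave, Grace, and Victor are knaves.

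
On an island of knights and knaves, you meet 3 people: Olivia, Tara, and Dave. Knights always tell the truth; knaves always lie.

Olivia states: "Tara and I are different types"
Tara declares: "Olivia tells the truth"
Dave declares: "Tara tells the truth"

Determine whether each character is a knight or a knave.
Olivia is a knave.
Tara is a knave.
Dave is a knave.

Verification:
- Olivia (knave) says "Tara and I are different types" - this is FALSE (a lie) because Olivia is a knave and Tara is a knave.
- Tara (knave) says "Olivia tells the truth" - this is FALSE (a lie) because Olivia is a knave.
- Dave (knave) says "Tara tells the truth" - this is FALSE (a lie) because Tara is a knave.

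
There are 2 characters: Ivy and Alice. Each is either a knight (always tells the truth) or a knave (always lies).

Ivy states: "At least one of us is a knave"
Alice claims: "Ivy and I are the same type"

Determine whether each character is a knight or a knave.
Ivy is a knight.
Alice is a knave.

Verification:
- Ivy (knight) says "At least one of us is a knave" - this is TRUE because Alice is a knave.
- Alice (knave) says "Ivy and I are the same type" - this is FALSE (a lie) because Alice is a knave and Ivy is a knight.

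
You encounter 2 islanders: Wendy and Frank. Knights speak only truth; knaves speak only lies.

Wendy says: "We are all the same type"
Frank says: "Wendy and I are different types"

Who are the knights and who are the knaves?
Wendy is a knave.
Frank is a knight.

Verification:
- Wendy (knave) says "We are all the same type" - this is FALSE (a lie) because Frank is a knight and Wendy is a knave.
- Frank (knight) says "Wendy and I are different types" - this is TRUE because Frank is a knight and Wendy is a knave.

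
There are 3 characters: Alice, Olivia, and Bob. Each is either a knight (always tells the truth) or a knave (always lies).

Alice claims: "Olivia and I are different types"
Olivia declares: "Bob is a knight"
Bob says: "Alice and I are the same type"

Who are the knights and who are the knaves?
Alice is a knight.
Olivia is a knave.
Bob is a knave.

Verification:
- Alice (knight) says "Olivia and I are different types" - this is TRUE because Alice is a knight and Olivia is a knave.
- Olivia (knave) says "Bob is a knight" - this is FALSE (a lie) because Bob is a knave.
- Bob (knave) says "Alice and I are the same type" - this is FALSE (a lie) because Bob is a knave and Alice is a knight.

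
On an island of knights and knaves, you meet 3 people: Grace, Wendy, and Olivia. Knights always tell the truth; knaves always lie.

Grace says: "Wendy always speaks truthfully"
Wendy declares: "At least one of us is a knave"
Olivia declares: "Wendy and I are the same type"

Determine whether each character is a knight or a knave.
Grace is a knight.
Wendy is a knight.
Olivia is a knave.

Verification:
- Grace (knight) says "Wendy always speaks truthfully" - this is TRUE because Wendy is a knight.
- Wendy (knight) says "At least one of us is a knave" - this is TRUE because Olivia is a knave.
- Olivia (knave) says "Wendy and I are the same type" - this is FALSE (a lie) because Olivia is a knave and Wendy is a knight.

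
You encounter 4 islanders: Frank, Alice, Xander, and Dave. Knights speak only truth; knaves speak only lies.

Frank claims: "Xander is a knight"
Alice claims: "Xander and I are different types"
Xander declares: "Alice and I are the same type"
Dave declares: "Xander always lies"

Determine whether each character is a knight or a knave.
Frank is a knave.
Alice is a knight.
Xander is a knave.
Dave is a knight.

Verification:
- Frank (knave) says "Xander is a knight" - this is FALSE (a lie) because Xander is a knave.
- Alice (knight) says "Xander and I are different types" - this is TRUE because Alice is a knight and Xander is a knave.
- Xander (knave) says "Alice and I are the same type" - this is FALSE (a lie) because Xander is a knave and Alice is a knight.
- Dave (knight) says "Xander always lies" - this is TRUE because Xander is a knave.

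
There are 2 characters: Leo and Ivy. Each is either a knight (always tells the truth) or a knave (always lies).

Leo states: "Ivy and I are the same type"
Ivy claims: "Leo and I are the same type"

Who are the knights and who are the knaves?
Leo is a knight.
Ivy is a knight.

Verification:
- Leo (knight) says "Ivy and I are the same type" - this is TRUE because Leo is a knight and Ivy is a knight.
- Ivy (knight) says "Leo and I are the same type" - this is TRUE because Ivy is a knight and Leo is a knight.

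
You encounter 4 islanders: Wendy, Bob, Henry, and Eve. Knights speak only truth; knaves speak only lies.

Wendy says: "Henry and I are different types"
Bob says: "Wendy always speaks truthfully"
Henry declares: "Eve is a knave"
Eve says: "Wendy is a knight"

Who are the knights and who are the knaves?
Wendy is a knight.
Bob is a knight.
Henry is a knave.
Eve is a knight.

Verification:
- Wendy (knight) says "Henry and I are different types" - this is TRUE because Wendy is a knight and Henry is a knave.
- Bob (knight) says "Wendy always speaks truthfully" - this is TRUE because Wendy is a knight.
- Henry (knave) says "Eve is a knave" - this is FALSE (a lie) because Eve is a knight.
- Eve (knight) says "Wendy is a knight" - this is TRUE because Wendy is a knight.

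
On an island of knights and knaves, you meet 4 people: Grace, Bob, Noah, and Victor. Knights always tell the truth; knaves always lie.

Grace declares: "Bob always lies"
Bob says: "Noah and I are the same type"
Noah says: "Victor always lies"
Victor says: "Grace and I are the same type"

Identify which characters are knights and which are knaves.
Grace is a knight.
Bob is a knave.
Noah is a knight.
Victor is a knave.

Verification:
- Grace (knight) says "Bob always lies" - this is TRUE because Bob is a knave.
- Bob (knave) says "Noah and I are the same type" - this is FALSE (a lie) because Bob is a knave and Noah is a knight.
- Noah (knight) says "Victor always lies" - this is TRUE because Victor is a knave.
- Victor (knave) says "Grace and I are the same type" - this is FALSE (a lie) because Victor is a knave and Grace is a knight.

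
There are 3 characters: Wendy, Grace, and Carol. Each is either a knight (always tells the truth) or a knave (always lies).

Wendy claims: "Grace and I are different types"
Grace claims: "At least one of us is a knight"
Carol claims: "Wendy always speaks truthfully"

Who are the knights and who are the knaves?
Wendy is a knave.
Grace is a knave.
Carol is a knave.

Verification:
- Wendy (knave) says "Grace and I are different types" - this is FALSE (a lie) because Wendy is a knave and Grace is a knave.
- Grace (knave) says "At least one of us is a knight" - this is FALSE (a lie) because no one is a knight.
- Carol (knave) says "Wendy always speaks truthfully" - this is FALSE (a lie) because Wendy is a knave.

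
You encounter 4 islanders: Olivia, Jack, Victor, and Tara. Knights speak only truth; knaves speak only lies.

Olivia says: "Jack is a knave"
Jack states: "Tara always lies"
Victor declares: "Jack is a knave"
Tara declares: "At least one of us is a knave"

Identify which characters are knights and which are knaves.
Olivia is a knight.
Jack is a knave.
Victor is a knight.
Tara is a knight.

Verification:
- Olivia (knight) says "Jack is a knave" - this is TRUE because Jack is a knave.
- Jack (knave) says "Tara always lies" - this is FALSE (a lie) because Tara is a knight.
- Victor (knight) says "Jack is a knave" - this is TRUE because Jack is a knave.
- Tara (knight) says "At least one of us is a knave" - this is TRUE because Jack is a knave.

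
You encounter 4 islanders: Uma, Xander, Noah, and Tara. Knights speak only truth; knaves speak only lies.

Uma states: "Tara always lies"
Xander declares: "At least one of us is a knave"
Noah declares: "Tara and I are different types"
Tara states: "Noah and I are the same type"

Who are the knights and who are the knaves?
Uma is a knight.
Xander is a knight.
Noah is a knight.
Tara is a knave.

Verification:
- Uma (knight) says "Tara always lies" - this is TRUE because Tara is a knave.
- Xander (knight) says "At least one of us is a knave" - this is TRUE because Tara is a knave.
- Noah (knight) says "Tara and I are different types" - this is TRUE because Noah is a knight and Tara is a knave.
- Tara (knave) says "Noah and I are the same type" - this is FALSE (a lie) because Tara is a knave and Noah is a knight.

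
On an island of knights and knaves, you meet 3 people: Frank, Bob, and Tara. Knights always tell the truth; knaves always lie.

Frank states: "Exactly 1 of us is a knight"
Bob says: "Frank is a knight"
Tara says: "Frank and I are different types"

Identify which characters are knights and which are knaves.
Frank is a knave.
Bob is a knave.
Tara is a knave.

Verification:
- Frank (knave) says "Exactly 1 of us is a knight" - this is FALSE (a lie) because there are 0 knights.
- Bob (knave) says "Frank is a knight" - this is FALSE (a lie) because Frank is a knave.
- Tara (knave) says "Frank and I are different types" - this is FALSE (a lie) because Tara is a knave and Frank is a knave.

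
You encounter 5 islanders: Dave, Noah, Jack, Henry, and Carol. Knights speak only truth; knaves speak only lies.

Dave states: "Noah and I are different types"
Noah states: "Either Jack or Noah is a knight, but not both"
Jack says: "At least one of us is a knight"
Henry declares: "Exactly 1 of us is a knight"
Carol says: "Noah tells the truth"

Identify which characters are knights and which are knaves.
Dave is a knave.
Noah is a knave.
Jack is a knave.
Henry is a knave.
Carol is a knave.

Verification:
- Dave (knave) says "Noah and I are different types" - this is FALSE (a lie) because Dave is a knave and Noah is a knave.
- Noah (knave) says "Either Jack or Noah is a knight, but not both" - this is FALSE (a lie) because Jack is a knave and Noah is a knave.
- Jack (knave) says "At least one of us is a knight" - this is FALSE (a lie) because no one is a knight.
- Henry (knave) says "Exactly 1 of us is a knight" - this is FALSE (a lie) because there are 0 knights.
- Carol (knave) says "Noah tells the truth" - this is FALSE (a lie) because Noah is a knave.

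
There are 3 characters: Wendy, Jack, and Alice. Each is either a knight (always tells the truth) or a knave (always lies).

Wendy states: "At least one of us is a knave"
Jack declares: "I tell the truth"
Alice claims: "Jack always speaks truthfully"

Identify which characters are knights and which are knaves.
Wendy is a knight.
Jack is a knave.
Alice is a knave.

Verification:
- Wendy (knight) says "At least one of us is a knave" - this is TRUE because Jack and Alice are knaves.
- Jack (knave) says "I tell the truth" - this is FALSE (a lie) because Jack is a knave.
- Alice (knave) says "Jack always speaks truthfully" - this is FALSE (a lie) because Jack is a knave.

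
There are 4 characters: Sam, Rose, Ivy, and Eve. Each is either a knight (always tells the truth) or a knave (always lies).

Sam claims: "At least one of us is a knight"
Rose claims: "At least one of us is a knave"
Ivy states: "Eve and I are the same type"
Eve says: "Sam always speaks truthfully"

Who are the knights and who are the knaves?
Sam is a knight.
Rose is a knight.
Ivy is a knave.
Eve is a knight.

Verification:
- Sam (knight) says "At least one of us is a knight" - this is TRUE because Sam, Rose, and Eve are knights.
- Rose (knight) says "At least one of us is a knave" - this is TRUE because Ivy is a knave.
- Ivy (knave) says "Eve and I are the same type" - this is FALSE (a lie) because Ivy is a knave and Eve is a knight.
- Eve (knight) says "Sam always speaks truthfully" - this is TRUE because Sam is a knight.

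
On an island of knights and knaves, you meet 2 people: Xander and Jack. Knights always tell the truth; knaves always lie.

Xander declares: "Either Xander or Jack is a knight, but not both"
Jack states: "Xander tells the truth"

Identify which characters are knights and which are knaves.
Xander is a knave.
Jack is a knave.

Verification:
- Xander (knave) says "Either Xander or Jack is a knight, but not both" - this is FALSE (a lie) because Xander is a knave and Jack is a knave.
- Jack (knave) says "Xander tells the truth" - this is FALSE (a lie) because Xander is a knave.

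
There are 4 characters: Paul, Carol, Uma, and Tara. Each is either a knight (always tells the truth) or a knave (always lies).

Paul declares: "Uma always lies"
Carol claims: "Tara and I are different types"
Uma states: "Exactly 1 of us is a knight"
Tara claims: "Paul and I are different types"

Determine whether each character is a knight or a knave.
Paul is a knave.
Carol is a knave.
Uma is a knight.
Tara is a knave.

Verification:
- Paul (knave) says "Uma always lies" - this is FALSE (a lie) because Uma is a knight.
- Carol (knave) says "Tara and I are different types" - this is FALSE (a lie) because Carol is a knave and Tara is a knave.
- Uma (knight) says "Exactly 1 of us is a knight" - this is TRUE because there are 1 knights.
- Tara (knave) says "Paul and I are different types" - this is FALSE (a lie) because Tara is a knave and Paul is a knave.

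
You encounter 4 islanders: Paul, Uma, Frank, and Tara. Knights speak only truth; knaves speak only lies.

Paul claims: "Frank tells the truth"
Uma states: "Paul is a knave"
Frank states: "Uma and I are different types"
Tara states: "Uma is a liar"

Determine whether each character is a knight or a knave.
Paul is a knight.
Uma is a knave.
Frank is a knight.
Tara is a knight.

Verification:
- Paul (knight) says "Frank tells the truth" - this is TRUE because Frank is a knight.
- Uma (knave) says "Paul is a knave" - this is FALSE (a lie) because Paul is a knight.
- Frank (knight) says "Uma and I are different types" - this is TRUE because Frank is a knight and Uma is a knave.
- Tara (knight) says "Uma is a liar" - this is TRUE because Uma is a knave.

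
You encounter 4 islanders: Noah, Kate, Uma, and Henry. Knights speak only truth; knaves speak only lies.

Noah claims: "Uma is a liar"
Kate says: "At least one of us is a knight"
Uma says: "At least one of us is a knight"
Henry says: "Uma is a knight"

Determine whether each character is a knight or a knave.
Noah is a knave.
Kate is a knight.
Uma is a knight.
Henry is a knight.

Verification:
- Noah (knave) says "Uma is a liar" - this is FALSE (a lie) because Uma is a knight.
- Kate (knight) says "At least one of us is a knight" - this is TRUE because Kate, Uma, and Henry are knights.
- Uma (knight) says "At least one of us is a knight" - this is TRUE because Kate, Uma, and Henry are knights.
- Henry (knight) says "Uma is a knight" - this is TRUE because Uma is a knight.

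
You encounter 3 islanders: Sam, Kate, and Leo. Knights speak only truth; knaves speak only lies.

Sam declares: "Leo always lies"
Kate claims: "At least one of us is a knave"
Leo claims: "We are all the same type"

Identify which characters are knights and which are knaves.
Sam is a knight.
Kate is a knight.
Leo is a knave.

Verification:
- Sam (knight) says "Leo always lies" - this is TRUE because Leo is a knave.
- Kate (knight) says "At least one of us is a knave" - this is TRUE because Leo is a knave.
- Leo (knave) says "We are all the same type" - this is FALSE (a lie) because Sam and Kate are knights and Leo is a knave.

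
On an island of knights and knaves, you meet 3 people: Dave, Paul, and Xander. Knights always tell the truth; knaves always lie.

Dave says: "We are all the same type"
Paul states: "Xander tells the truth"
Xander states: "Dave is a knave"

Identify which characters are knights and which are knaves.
Dave is a knave.
Paul is a knight.
Xander is a knight.

Verification:
- Dave (knave) says "We are all the same type" - this is FALSE (a lie) because Paul and Xander are knights and Dave is a knave.
- Paul (knight) says "Xander tells the truth" - this is TRUE because Xander is a knight.
- Xander (knight) says "Dave is a knave" - this is TRUE because Dave is a knave.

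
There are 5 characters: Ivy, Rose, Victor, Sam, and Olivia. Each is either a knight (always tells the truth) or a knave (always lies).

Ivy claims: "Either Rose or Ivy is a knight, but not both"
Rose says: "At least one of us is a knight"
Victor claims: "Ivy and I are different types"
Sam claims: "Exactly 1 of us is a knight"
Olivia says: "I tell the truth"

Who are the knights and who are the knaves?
Ivy is a knave.
Rose is a knave.
Victor is a knave.
Sam is a knave.
Olivia is a knave.

Verification:
- Ivy (knave) says "Either Rose or Ivy is a knight, but not both" - this is FALSE (a lie) because Rose is a knave and Ivy is a knave.
- Rose (knave) says "At least one of us is a knight" - this is FALSE (a lie) because no one is a knight.
- Victor (knave) says "Ivy and I are different types" - this is FALSE (a lie) because Victor is a knave and Ivy is a knave.
- Sam (knave) says "Exactly 1 of us is a knight" - this is FALSE (a lie) because there are 0 knights.
- Olivia (knave) says "I tell the truth" - this is FALSE (a lie) because Olivia is a knave.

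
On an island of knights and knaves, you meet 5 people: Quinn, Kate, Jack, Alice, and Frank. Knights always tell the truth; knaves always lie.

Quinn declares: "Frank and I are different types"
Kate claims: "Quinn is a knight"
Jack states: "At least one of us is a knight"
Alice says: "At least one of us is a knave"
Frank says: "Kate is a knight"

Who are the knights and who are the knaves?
Quinn is a knave.
Kate is a knave.
Jack is a knight.
Alice is a knight.
Frank is a knave.

Verification:
- Quinn (knave) says "Frank and I are different types" - this is FALSE (a lie) because Quinn is a knave and Frank is a knave.
- Kate (knave) says "Quinn is a knight" - this is FALSE (a lie) because Quinn is a knave.
- Jack (knight) says "At least one of us is a knight" - this is TRUE because Jack and Alice are knights.
- Alice (knight) says "At least one of us is a knave" - this is TRUE because Quinn, Kate, and Frank are knaves.
- Frank (knave) says "Kate is a knight" - this is FALSE (a lie) because Kate is a knave.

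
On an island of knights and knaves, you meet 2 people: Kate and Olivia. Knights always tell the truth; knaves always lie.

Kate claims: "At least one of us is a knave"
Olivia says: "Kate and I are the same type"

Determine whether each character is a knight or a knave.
Kate is a knight.
Olivia is a knave.

Verification:
- Kate (knight) says "At least one of us is a knave" - this is TRUE because Olivia is a knave.
- Olivia (knave) says "Kate and I are the same type" - this is FALSE (a lie) because Olivia is a knave and Kate is a knight.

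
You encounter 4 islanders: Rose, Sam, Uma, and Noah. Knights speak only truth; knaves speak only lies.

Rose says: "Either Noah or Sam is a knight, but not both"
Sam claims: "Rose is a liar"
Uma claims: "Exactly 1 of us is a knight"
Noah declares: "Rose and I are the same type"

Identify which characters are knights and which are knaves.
Rose is a knight.
Sam is a knave.
Uma is a knave.
Noah is a knight.

Verification:
- Rose (knight) says "Either Noah or Sam is a knight, but not both" - this is TRUE because Noah is a knight and Sam is a knave.
- Sam (knave) says "Rose is a liar" - this is FALSE (a lie) because Rose is a knight.
- Uma (knave) says "Exactly 1 of us is a knight" - this is FALSE (a lie) because there are 2 knights.
- Noah (knight) says "Rose and I are the same type" - this is TRUE because Noah is a knight and Rose is a knight.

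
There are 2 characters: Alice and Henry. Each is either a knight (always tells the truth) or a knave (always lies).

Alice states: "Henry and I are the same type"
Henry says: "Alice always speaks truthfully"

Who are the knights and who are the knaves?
Alice is a knight.
Henry is a knight.

Verification:
- Alice (knight) says "Henry and I are the same type" - this is TRUE because Alice is a knight and Henry is a knight.
- Henry (knight) says "Alice always speaks truthfully" - this is TRUE because Alice is a knight.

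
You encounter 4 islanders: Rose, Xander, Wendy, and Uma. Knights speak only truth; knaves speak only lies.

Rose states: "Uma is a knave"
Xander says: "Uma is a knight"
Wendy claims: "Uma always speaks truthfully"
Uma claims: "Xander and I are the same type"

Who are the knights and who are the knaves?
Rose is a knave.
Xander is a knight.
Wendy is a knight.
Uma is a knight.

Verification:
- Rose (knave) says "Uma is a knave" - this is FALSE (a lie) because Uma is a knight.
- Xander (knight) says "Uma is a knight" - this is TRUE because Uma is a knight.
- Wendy (knight) says "Uma always speaks truthfully" - this is TRUE because Uma is a knight.
- Uma (knight) says "Xander and I are the same type" - this is TRUE because Uma is a knight and Xander is a knight.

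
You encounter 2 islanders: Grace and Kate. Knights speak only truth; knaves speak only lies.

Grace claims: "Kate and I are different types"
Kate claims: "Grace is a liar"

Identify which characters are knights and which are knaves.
Grace is a knight.
Kate is a knave.

Verification:
- Grace (knight) says "Kate and I are different types" - this is TRUE because Grace is a knight and Kate is a knave.
- Kate (knave) says "Grace is a liar" - this is FALSE (a lie) because Grace is a knight.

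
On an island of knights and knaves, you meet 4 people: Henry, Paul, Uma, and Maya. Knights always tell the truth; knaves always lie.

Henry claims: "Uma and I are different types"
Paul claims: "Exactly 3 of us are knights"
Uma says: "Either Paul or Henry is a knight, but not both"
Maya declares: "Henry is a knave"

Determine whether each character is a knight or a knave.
Henry is a knave.
Paul is a knave.
Uma is a knave.
Maya is a knight.

Verification:
- Henry (knave) says "Uma and I are different types" - this is FALSE (a lie) because Henry is a knave and Uma is a knave.
- Paul (knave) says "Exactly 3 of us are knights" - this is FALSE (a lie) because there are 1 knights.
- Uma (knave) says "Either Paul or Henry is a knight, but not both" - this is FALSE (a lie) because Paul is a knave and Henry is a knave.
- Maya (knight) says "Henry is a knave" - this is TRUE because Henry is a knave.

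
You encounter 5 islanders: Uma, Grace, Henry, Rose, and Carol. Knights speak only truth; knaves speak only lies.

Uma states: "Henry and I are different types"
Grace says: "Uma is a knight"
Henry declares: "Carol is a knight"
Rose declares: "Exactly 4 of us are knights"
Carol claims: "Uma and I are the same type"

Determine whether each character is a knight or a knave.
Uma is a knight.
Grace is a knight.
Henry is a knave.
Rose is a knave.
Carol is a knave.

Verification:
- Uma (knight) says "Henry and I are different types" - this is TRUE because Uma is a knight and Henry is a knave.
- Grace (knight) says "Uma is a knight" - this is TRUE because Uma is a knight.
- Henry (knave) says "Carol is a knight" - this is FALSE (a lie) because Carol is a knave.
- Rose (knave) says "Exactly 4 of us are knights" - this is FALSE (a lie) because there are 2 knights.
- Carol (knave) says "Uma and I are the same type" - this is FALSE (a lie) because Carol is a knave and Uma is a knight.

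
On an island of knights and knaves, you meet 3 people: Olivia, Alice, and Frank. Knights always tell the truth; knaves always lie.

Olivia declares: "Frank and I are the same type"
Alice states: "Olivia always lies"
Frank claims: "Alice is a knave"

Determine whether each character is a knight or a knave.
Olivia is a knight.
Alice is a knave.
Frank is a knight.

Verification:
- Olivia (knight) says "Frank and I are the same type" - this is TRUE because Olivia is a knight and Frank is a knight.
- Alice (knave) says "Olivia always lies" - this is FALSE (a lie) because Olivia is a knight.
- Frank (knight) says "Alice is a knave" - this is TRUE because Alice is a knave.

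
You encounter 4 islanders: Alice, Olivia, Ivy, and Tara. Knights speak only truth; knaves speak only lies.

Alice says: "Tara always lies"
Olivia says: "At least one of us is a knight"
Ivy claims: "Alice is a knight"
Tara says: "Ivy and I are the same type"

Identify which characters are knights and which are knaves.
Alice is a knight.
Olivia is a knight.
Ivy is a knight.
Tara is a knave.

Verification:
- Alice (knight) says "Tara always lies" - this is TRUE because Tara is a knave.
- Olivia (knight) says "At least one of us is a knight" - this is TRUE because Alice, Olivia, and Ivy are knights.
- Ivy (knight) says "Alice is a knight" - this is TRUE because Alice is a knight.
- Tara (knave) says "Ivy and I are the same type" - this is FALSE (a lie) because Tara is a knave and Ivy is a knight.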